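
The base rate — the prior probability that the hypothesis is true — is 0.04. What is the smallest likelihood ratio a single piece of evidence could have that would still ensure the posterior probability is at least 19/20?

Prior odds = 0.04/0.96 = 1/24.
Target odds = 0.95/0.05 = 19.
Required Bayes factor = 19 ÷ (1/24) = 456.

456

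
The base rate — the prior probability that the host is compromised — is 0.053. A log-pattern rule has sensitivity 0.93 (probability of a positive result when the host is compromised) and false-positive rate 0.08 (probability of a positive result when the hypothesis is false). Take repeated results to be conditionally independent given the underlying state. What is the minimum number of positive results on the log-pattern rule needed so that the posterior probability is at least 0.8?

2

Prior odds = 0.053/0.947 = 53/947.
Likelihood ratio of a positive result = 0.93/0.08 = 11.625.
Target posterior odds = 0.8/0.2 = 4.
Need (53/947) × 11.625ⁿ ≥ 4, i.e. 11.625ⁿ ≥ 3788/53.
11.625¹ = 11.625 falls short of 3788/53 but 11.625² = 135.140625 reaches it, so n = 2.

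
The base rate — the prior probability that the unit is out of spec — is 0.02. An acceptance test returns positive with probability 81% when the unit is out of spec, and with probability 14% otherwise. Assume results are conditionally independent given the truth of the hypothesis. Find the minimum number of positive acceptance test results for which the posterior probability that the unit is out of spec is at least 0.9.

Prior odds: 0.02 ÷ 0.98 = 1/49.
Likelihood ratio of a positive result = 0.81/0.14 = 81/14.
Target posterior odds = 0.9/0.1 = 9.
Require (81/14)ⁿ ≥ 9 ÷ (1/49) = 441.
(81/14)³ = 531441/2744 falls short of 441 but (81/14)⁴ = 43046721/38416 reaches it, so n = 4.

4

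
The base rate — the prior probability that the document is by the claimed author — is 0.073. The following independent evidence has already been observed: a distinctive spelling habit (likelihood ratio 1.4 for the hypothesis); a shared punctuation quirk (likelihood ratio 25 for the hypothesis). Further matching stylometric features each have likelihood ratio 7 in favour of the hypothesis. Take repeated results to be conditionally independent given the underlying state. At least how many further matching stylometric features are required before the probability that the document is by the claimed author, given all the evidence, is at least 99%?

Prior odds = 0.073/0.927 = 73/927.
Combined Bayes factor of the evidence already in hand = 1.4 × 25 = 35.
Odds after that evidence = (73/927) × 35 = 2555/927.
Target odds = 0.99/0.01 = 99.
Need 7ⁿ ≥ 99 ÷ (2555/927) = 91773/2555.
7¹ = 7 falls short of 91773/2555 but 7² = 49 reaches it, so n = 2.

2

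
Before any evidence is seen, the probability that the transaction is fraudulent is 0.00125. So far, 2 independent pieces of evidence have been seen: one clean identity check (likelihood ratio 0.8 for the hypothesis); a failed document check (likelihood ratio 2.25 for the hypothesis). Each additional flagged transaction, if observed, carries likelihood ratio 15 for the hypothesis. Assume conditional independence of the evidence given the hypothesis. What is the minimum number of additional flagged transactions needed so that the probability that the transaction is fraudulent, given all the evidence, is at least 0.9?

Prior odds = 0.00125/0.99875 = 1/799.
Combined Bayes factor of the evidence already in hand = 0.8 × 2.25 = 1.8.
Odds after that evidence = (1/799) × 1.8 = 9/3995.
Target odds = 0.9/0.1 = 9.
Need 15ⁿ ≥ 9 ÷ (9/3995) = 3995.
15³ = 3375 falls short of 3995 but 15⁴ = 50625 reaches it, so n = 4.

4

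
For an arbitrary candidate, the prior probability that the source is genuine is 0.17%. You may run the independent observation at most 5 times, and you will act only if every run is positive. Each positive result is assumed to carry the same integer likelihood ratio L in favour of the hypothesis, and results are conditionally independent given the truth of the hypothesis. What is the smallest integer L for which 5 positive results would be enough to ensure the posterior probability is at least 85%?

Prior odds = 0.0017/0.9983 = 17/9983.
Target odds = 0.85/0.15 = 17/3.
Need L⁵ ≥ 17/3 ÷ (17/9983) = 9983/3.
5⁵ = 3125 < 9983/3 ≤ 7776 = 6⁵, so L = 6.

6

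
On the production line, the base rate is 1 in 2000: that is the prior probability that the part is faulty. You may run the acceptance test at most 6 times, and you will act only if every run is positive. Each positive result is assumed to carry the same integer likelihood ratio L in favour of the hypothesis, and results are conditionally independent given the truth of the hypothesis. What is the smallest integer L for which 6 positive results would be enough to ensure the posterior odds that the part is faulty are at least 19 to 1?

6

Prior odds = 0.0005/0.9995 = 1/1999.
Target odds = 19.
Need L⁶ ≥ 19 ÷ (1/1999) = 37981.
5⁶ = 15625 < 37981 ≤ 46656 = 6⁶, so L = 6.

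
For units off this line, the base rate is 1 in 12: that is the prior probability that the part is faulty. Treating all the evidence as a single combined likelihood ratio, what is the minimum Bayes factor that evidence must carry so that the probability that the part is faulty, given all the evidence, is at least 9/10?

Prior odds = (1/12)/(11/12) = 1/11.
Target odds = 0.9/0.1 = 9.
Required Bayes factor = 9 ÷ (1/11) = 99.

99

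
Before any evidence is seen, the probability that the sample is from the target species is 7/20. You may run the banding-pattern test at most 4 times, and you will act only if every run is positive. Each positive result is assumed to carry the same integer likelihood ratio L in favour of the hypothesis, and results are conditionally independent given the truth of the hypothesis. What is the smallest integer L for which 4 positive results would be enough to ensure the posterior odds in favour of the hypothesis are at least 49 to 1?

Prior odds = 0.35/0.65 = 7/13.
Target odds = 49.
Need L⁴ ≥ 49 ÷ (7/13) = 91.
3⁴ = 81 < 91 ≤ 256 = 4⁴, so L = 4.

4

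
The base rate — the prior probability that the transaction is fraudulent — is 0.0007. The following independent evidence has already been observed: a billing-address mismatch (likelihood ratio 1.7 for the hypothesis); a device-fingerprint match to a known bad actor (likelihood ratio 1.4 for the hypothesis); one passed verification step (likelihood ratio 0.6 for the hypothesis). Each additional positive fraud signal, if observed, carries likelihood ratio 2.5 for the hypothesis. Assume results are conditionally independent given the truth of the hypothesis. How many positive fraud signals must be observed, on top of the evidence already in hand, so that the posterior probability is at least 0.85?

Prior odds = 0.0007/0.9993 = 7/9993.
Combined Bayes factor of the evidence already in hand = 1.7 × 1.4 × 0.6 = 1.428.
Odds after that evidence = (7/9993) × 1.428 = 833/832750.
Target odds = 0.85/0.15 = 17/3.
Need 2.5ⁿ ≥ 17/3 ÷ (833/832750) = 832750/147.
2.5⁹ = 1953125/512 falls short of 832750/147 but 2.5¹⁰ = 9765625/1024 reaches it, so n = 10.

10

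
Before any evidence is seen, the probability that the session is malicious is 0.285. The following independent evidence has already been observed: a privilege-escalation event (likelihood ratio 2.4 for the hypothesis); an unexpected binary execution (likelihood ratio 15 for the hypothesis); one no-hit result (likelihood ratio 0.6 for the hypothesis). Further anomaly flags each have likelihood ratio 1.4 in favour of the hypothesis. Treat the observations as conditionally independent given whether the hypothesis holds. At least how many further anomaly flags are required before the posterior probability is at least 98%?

Prior odds = 0.285/0.715 = 57/143.
Combined Bayes factor of the evidence already in hand = 2.4 × 15 × 0.6 = 21.6.
Odds after that evidence = (57/143) × 21.6 = 6156/715.
Target odds = 0.98/0.02 = 49.
Need 1.4ⁿ ≥ 49 ÷ (6156/715) = 35035/6156.
1.4⁵ = 5.37824 falls short of 35035/6156 but 1.4⁶ = 117649/15625 reaches it, so n = 6.

6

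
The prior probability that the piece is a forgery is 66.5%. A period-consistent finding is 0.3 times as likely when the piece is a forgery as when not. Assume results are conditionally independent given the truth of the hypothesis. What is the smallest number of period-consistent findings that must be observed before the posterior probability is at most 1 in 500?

Prior odds: 0.665 ÷ 0.335 = 133/67.
Likelihood ratio per period-consistent finding = 0.3.
Target posterior odds = 0.002/0.998 = 1/499.
Require 0.3ⁿ ≤ 1/499 ÷ (133/67) = 67/66367.
0.3⁵ = 243/100000 is still above 67/66367 but 0.3⁶ = 729/1000000 is at or below it, so n = 6.

6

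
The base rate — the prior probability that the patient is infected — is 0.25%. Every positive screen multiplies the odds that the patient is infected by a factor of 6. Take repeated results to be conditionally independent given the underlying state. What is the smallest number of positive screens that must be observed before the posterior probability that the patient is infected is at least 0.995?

7

Prior odds = 0.0025/0.9975 = 1/399.
Likelihood ratio per positive screen = 6.
Target odds: 0.995 ÷ 0.005 = 199.
Need (1/399) × 6ⁿ ≥ 199, i.e. 6ⁿ ≥ 79401.
6⁶ = 46656 falls short of 79401 but 6⁷ = 279936 reaches it, so n = 7.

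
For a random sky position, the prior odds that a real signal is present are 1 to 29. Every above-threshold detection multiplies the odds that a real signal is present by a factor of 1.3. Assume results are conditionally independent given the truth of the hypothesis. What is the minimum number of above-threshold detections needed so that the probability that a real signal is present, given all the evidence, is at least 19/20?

Prior odds = 1/29.
Likelihood ratio per above-threshold detection = 1.3.
Target odds: 0.95 ÷ 0.05 = 19.
Require 1.3ⁿ ≥ 19 ÷ (1/29) = 551.
1.3²⁴ ≈542.801 falls short of 551 but 1.3²⁵ ≈705.641 reaches it, so n = 25.

25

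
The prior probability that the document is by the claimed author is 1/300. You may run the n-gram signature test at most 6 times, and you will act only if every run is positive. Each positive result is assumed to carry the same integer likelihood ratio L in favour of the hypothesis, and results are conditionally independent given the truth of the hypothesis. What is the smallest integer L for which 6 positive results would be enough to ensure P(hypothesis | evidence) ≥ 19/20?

Prior odds = (1/300)/(299/300) = 1/299.
Target odds = 0.95/0.05 = 19.
Need L⁶ ≥ 19 ÷ (1/299) = 5681.
4⁶ = 4096 < 5681 ≤ 15625 = 5⁶, so L = 5.

5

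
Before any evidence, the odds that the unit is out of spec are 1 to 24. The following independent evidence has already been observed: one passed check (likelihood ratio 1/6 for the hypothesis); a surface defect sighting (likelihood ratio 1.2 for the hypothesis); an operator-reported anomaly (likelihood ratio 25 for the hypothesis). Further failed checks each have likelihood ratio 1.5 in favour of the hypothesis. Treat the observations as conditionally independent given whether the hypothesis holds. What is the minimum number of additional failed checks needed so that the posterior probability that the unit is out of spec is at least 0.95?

Prior odds = 1/24.
Combined Bayes factor of the evidence already in hand = (1/6) × 1.2 × 25 = 5.
Odds after that evidence = (1/24) × 5 = 5/24.
Target odds = 0.95/0.05 = 19.
Need 1.5ⁿ ≥ 19 ÷ (5/24) = 91.2.
1.5¹¹ = 177147/2048 falls short of 91.2 but 1.5¹² = 531441/4096 reaches it, so n = 12.

12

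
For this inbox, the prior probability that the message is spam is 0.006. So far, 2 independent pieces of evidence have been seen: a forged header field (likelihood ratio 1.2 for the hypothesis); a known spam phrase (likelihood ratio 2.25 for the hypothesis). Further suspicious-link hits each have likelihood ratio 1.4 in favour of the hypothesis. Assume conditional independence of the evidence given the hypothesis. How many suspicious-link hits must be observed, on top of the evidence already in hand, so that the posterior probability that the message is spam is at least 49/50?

Prior odds = 0.006/0.994 = 3/497.
Combined Bayes factor of the evidence already in hand = 1.2 × 2.25 = 2.7.
Odds after that evidence = (3/497) × 2.7 = 81/4970.
Target odds = 0.98/0.02 = 49.
Need 1.4ⁿ ≥ 49 ÷ (81/4970) = 243530/81.
1.4²³ ≈2295.86 falls short of 243530/81 but 1.4²⁴ ≈3214.2 reaches it, so n = 24.

24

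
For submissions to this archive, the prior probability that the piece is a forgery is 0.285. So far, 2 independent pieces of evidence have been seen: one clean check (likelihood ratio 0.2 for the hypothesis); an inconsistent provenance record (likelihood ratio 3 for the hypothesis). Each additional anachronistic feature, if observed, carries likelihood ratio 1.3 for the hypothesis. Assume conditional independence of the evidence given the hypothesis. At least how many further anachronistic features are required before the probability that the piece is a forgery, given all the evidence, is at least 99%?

Prior odds = 0.285/0.715 = 57/143.
Combined Bayes factor of the evidence already in hand = 0.2 × 3 = 0.6.
Odds after that evidence = (57/143) × 0.6 = 171/715.
Target odds = 0.99/0.01 = 99.
Need 1.3ⁿ ≥ 99 ÷ (171/715) = 7865/19.
1.3²² ≈321.184 falls short of 7865/19 but 1.3²³ ≈417.539 reaches it, so n = 23.

23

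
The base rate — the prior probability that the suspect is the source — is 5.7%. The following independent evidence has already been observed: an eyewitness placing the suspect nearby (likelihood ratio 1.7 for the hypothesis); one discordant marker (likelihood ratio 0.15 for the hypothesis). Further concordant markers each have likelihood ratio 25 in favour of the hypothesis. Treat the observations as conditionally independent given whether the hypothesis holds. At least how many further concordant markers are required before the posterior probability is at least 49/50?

Prior odds = 0.057/0.943 = 57/943.
Combined Bayes factor of the evidence already in hand = 1.7 × 0.15 = 0.255.
Odds after that evidence = (57/943) × 0.255 = 2907/188600.
Target odds = 0.98/0.02 = 49.
Need 25ⁿ ≥ 49 ÷ (2907/188600) = 9241400/2907.
25² = 625 falls short of 9241400/2907 but 25³ = 15625 reaches it, so n = 3.

3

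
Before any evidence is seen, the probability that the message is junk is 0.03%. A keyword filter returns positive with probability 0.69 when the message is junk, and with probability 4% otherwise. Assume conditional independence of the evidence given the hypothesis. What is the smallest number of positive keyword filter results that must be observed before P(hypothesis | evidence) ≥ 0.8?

4

Prior odds = 0.0003/0.9997 = 3/9997.
Likelihood ratio of a positive result = 0.69/0.04 = 17.25.
Target odds: 0.8 ÷ 0.2 = 4.
Require 17.25ⁿ ≥ 4 ÷ (3/9997) = 39988/3.
17.25³ = 5132.953125 falls short of 39988/3 but 17.25⁴ = 22667121/256 reaches it, so n = 4.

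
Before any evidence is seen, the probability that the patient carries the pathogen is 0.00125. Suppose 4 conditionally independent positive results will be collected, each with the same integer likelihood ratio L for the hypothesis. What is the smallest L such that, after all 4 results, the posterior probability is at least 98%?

Prior odds = 0.00125/0.99875 = 1/799.
Target odds = 0.98/0.02 = 49.
Need L⁴ ≥ 49 ÷ (1/799) = 39151.
14⁴ = 38416 < 39151 ≤ 50625 = 15⁴, so L = 15.

15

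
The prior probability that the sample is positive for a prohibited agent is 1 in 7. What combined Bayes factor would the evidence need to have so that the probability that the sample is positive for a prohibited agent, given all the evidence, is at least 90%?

54

Prior odds = (1/7)/(6/7) = 1/6.
Target odds = 0.9/0.1 = 9.
Required Bayes factor = 9 ÷ (1/6) = 54.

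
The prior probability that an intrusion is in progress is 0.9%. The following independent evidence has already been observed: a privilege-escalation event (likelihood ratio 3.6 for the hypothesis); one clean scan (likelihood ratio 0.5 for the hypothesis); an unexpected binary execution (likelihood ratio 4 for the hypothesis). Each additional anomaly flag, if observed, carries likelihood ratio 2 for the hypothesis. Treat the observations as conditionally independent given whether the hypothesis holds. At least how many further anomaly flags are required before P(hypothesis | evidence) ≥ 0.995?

12

Prior odds = 0.009/0.991 = 9/991.
Combined Bayes factor of the evidence already in hand = 3.6 × 0.5 × 4 = 7.2.
Odds after that evidence = (9/991) × 7.2 = 324/4955.
Target odds = 0.995/0.005 = 199.
Need 2ⁿ ≥ 199 ÷ (324/4955) = 986045/324.
2¹¹ = 2048 falls short of 986045/324 but 2¹² = 4096 reaches it, so n = 12.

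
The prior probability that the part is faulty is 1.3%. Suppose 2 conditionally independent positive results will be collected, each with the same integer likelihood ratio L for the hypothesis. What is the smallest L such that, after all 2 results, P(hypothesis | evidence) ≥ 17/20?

Prior odds = 0.013/0.987 = 13/987.
Target odds = 0.85/0.15 = 17/3.
Need L² ≥ 17/3 ÷ (13/987) = 5593/13.
20² = 400 < 5593/13 ≤ 441 = 21², so L = 21.

21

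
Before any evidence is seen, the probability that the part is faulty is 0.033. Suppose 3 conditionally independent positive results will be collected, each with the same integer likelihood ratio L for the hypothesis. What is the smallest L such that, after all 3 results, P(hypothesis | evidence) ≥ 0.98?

12

Prior odds = 0.033/0.967 = 33/967.
Target odds = 0.98/0.02 = 49.
Need L³ ≥ 49 ÷ (33/967) = 47383/33.
11³ = 1331 < 47383/33 ≤ 1728 = 12³, so L = 12.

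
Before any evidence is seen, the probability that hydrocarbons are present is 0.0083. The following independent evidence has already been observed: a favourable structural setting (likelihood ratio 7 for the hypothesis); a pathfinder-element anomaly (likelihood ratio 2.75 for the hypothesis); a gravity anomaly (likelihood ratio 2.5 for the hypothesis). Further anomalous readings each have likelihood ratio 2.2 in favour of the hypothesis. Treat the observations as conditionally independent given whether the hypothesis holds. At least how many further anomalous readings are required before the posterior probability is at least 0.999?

Prior odds = 0.0083/0.9917 = 83/9917.
Combined Bayes factor of the evidence already in hand = 7 × 2.75 × 2.5 = 48.125.
Odds after that evidence = (83/9917) × 48.125 = 31955/79336.
Target odds = 0.999/0.001 = 999.
Need 2.2ⁿ ≥ 999 ÷ (31955/79336) = 79256664/31955.
2.2⁹ ≈1207.27 falls short of 79256664/31955 but 2.2¹⁰ ≈2655.99 reaches it, so n = 10.

10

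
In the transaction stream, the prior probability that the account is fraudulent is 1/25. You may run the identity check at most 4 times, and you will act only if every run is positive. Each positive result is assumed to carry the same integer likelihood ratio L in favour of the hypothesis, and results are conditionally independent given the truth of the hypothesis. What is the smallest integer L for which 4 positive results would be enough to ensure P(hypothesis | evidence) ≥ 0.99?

7

Prior odds = 0.04/0.96 = 1/24.
Target odds = 0.99/0.01 = 99.
Need L⁴ ≥ 99 ÷ (1/24) = 2376.
6⁴ = 1296 < 2376 ≤ 2401 = 7⁴, so L = 7.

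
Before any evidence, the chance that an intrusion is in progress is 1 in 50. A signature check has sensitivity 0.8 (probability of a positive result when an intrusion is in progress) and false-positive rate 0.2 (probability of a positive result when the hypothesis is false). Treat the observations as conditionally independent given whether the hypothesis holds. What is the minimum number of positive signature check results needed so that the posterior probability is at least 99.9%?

Prior odds: 0.02 ÷ 0.98 = 1/49.
Likelihood ratio of a positive result = 0.8/0.2 = 4.
Target odds: 0.999 ÷ 0.001 = 999.
Need (1/49) × 4ⁿ ≥ 999, i.e. 4ⁿ ≥ 48951.
4⁷ = 16384 falls short of 48951 but 4⁸ = 65536 reaches it, so n = 8.

8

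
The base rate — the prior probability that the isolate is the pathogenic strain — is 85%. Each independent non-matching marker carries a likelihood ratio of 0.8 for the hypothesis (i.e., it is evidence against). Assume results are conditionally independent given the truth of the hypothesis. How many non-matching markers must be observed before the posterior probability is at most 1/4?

13

Prior odds = 0.85/0.15 = 17/3.
Likelihood ratio per non-matching marker = 0.8.
Target posterior odds = 0.25/0.75 = 1/3.
Require 0.8ⁿ ≤ 1/3 ÷ (17/3) = 1/17.
0.8¹² = 16777216/244140625 is still above 1/17 but 0.8¹³ ≈0.0549756 is at or below it, so n = 13.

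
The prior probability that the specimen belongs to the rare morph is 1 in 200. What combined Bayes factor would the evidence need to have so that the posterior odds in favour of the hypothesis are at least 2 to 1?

Prior odds = 0.005/0.995 = 1/199.
Target odds = 2.
Required Bayes factor = 2 ÷ (1/199) = 398.

398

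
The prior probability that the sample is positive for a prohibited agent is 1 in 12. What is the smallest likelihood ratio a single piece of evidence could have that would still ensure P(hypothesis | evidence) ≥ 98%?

539

Prior odds = (1/12)/(11/12) = 1/11.
Target odds = 0.98/0.02 = 49.
Required Bayes factor = 49 ÷ (1/11) = 539.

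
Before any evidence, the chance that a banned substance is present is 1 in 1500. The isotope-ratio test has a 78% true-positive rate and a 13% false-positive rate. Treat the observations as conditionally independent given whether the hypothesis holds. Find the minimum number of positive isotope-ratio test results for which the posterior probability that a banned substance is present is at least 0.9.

6

Prior odds: (1/1500) ÷ (1499/1500) = 1/1499.
Likelihood ratio of a positive result = 0.78/0.13 = 6.
Target odds: 0.9 ÷ 0.1 = 9.
Need (1/1499) × 6ⁿ ≥ 9, i.e. 6ⁿ ≥ 13491.
6⁵ = 7776 falls short of 13491 but 6⁶ = 46656 reaches it, so n = 6.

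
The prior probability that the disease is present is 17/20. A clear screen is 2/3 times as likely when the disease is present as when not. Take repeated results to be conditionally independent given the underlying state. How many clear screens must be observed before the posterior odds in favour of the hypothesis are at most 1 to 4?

8

Prior odds: 0.85 ÷ 0.15 = 17/3.
Likelihood ratio per clear screen = 2/3.
Target odds = 0.25.
Require (2/3)ⁿ ≤ 0.25 ÷ (17/3) = 3/68.
(2/3)⁷ = 128/2187 is still above 3/68 but (2/3)⁸ = 256/6561 is at or below it, so n = 8.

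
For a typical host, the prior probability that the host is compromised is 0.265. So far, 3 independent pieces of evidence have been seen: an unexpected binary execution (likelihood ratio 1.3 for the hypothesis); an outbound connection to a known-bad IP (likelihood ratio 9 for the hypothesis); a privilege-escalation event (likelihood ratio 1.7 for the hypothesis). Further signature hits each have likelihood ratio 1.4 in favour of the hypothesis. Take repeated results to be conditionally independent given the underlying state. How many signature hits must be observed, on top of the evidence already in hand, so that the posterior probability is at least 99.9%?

Prior odds = 0.265/0.735 = 53/147.
Combined Bayes factor of the evidence already in hand = 1.3 × 9 × 1.7 = 19.89.
Odds after that evidence = (53/147) × 19.89 = 35139/4900.
Target odds = 0.999/0.001 = 999.
Need 1.4ⁿ ≥ 999 ÷ (35139/4900) = 1631700/11713.
1.4¹⁴ ≈111.12 falls short of 1631700/11713 but 1.4¹⁵ ≈155.568 reaches it, so n = 15.

15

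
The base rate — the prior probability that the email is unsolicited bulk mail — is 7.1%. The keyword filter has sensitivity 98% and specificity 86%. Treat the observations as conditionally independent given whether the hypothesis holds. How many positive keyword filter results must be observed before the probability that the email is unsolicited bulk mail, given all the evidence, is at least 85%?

Prior odds = 0.071/0.929 = 71/929.
False-positive rate = 1 − 0.86 = 0.14; likelihood ratio of a positive = 0.98/0.14 = 7.
Target odds: 0.85 ÷ 0.15 = 17/3.
Need (71/929) × 7ⁿ ≥ 17/3, i.e. 7ⁿ ≥ 15793/213.
7² = 49 falls short of 15793/213 but 7³ = 343 reaches it, so n = 3.

3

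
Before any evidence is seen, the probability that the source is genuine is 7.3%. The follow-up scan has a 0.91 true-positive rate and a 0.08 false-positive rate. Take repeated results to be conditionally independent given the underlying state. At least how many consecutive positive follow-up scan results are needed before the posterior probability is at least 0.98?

3

Prior odds: 0.073 ÷ 0.927 = 73/927.
Likelihood ratio of a positive result = 0.91/0.08 = 11.375.
Target posterior odds = 0.98/0.02 = 49.
Need (73/927) × 11.375ⁿ ≥ 49, i.e. 11.375ⁿ ≥ 45423/73.
11.375² = 129.390625 falls short of 45423/73 but 11.375³ = 753571/512 reaches it, so n = 3.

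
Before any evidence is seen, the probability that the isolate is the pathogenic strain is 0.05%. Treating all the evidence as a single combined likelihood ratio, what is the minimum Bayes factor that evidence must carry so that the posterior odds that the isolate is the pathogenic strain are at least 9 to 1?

17991

Prior odds = 0.0005/0.9995 = 1/1999.
Target odds = 9.
Required Bayes factor = 9 ÷ (1/1999) = 17991.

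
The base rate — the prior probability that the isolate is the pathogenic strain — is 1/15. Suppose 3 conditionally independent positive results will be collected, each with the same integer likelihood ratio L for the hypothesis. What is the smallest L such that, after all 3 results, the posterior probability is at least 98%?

9

Prior odds = (1/15)/(14/15) = 1/14.
Target odds = 0.98/0.02 = 49.
Need L³ ≥ 49 ÷ (1/14) = 686.
8³ = 512 < 686 ≤ 729 = 9³, so L = 9.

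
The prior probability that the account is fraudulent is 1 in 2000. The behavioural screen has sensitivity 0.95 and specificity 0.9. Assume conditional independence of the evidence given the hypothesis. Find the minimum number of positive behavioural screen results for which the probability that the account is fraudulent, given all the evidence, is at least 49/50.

Prior odds = 0.0005/0.9995 = 1/1999.
False-positive rate = 1 − 0.9 = 0.1; likelihood ratio of a positive = 0.95/0.1 = 9.5.
Target odds: 0.98 ÷ 0.02 = 49.
Need (1/1999) × 9.5ⁿ ≥ 49, i.e. 9.5ⁿ ≥ 97951.
9.5⁵ = 77378.09375 falls short of 97951 but 9.5⁶ = 47045881/64 reaches it, so n = 6.

6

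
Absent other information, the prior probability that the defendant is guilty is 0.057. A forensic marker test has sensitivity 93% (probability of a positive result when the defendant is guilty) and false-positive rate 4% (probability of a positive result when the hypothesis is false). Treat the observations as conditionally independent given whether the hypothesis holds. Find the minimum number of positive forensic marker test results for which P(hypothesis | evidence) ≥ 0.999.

4

Prior odds: 0.057 ÷ 0.943 = 57/943.
Likelihood ratio of a positive result = 0.93/0.04 = 23.25.
Target odds: 0.999 ÷ 0.001 = 999.
Require 23.25ⁿ ≥ 999 ÷ (57/943) = 314019/19.
23.25³ = 804357/64 falls short of 314019/19 but 23.25⁴ = 74805201/256 reaches it, so n = 4.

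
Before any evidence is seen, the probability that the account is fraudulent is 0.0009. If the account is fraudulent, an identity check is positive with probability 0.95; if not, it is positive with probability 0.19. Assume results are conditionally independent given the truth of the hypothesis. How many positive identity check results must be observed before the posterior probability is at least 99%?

Prior odds = 0.0009/0.9991 = 9/9991.
Likelihood ratio of a positive = 0.95/0.19 = 5.
Target odds: 0.99 ÷ 0.01 = 99.
Need (9/9991) × 5ⁿ ≥ 99, i.e. 5ⁿ ≥ 109901.
5⁷ = 78125 falls short of 109901 but 5⁸ = 390625 reaches it, so n = 8.

8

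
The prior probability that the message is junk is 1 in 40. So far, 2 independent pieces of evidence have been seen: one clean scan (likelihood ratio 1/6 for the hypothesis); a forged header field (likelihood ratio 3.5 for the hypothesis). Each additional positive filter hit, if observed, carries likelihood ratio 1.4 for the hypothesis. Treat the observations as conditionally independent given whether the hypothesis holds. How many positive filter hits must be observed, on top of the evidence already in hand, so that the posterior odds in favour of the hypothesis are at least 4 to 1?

17

Prior odds = 0.025/0.975 = 1/39.
Combined Bayes factor of the evidence already in hand = (1/6) × 3.5 = 7/12.
Odds after that evidence = (1/39) × 7/12 = 7/468.
Target odds = 4.
Need 1.4ⁿ ≥ 4 ÷ (7/468) = 1872/7.
1.4¹⁶ ≈217.795 falls short of 1872/7 but 1.4¹⁷ ≈304.913 reaches it, so n = 17.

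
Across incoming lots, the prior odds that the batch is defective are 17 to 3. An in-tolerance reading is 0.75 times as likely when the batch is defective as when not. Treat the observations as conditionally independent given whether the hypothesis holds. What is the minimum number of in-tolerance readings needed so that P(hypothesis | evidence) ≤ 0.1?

14

Prior odds = 17/3.
Likelihood ratio per in-tolerance reading = 0.75.
Target posterior odds = 0.1/0.9 = 1/9.
Need (17/3) × 0.75ⁿ ≤ 1/9, i.e. 0.75ⁿ ≤ 1/51.
0.75¹³ = 1594323/67108864 is still above 1/51 but 0.75¹⁴ = 4782969/268435456 is at or below it, so n = 14.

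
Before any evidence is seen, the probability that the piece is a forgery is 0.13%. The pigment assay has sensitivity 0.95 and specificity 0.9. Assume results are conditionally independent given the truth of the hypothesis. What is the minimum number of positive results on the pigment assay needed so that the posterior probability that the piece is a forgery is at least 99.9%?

Prior odds: 0.0013 ÷ 0.9987 = 13/9987.
False-positive rate = 1 − 0.9 = 0.1; likelihood ratio of a positive = 0.95/0.1 = 9.5.
Target posterior odds = 0.999/0.001 = 999.
Need (13/9987) × 9.5ⁿ ≥ 999, i.e. 9.5ⁿ ≥ 9977013/13.
9.5⁶ = 47045881/64 falls short of 9977013/13 but 9.5⁷ = 893871739/128 reaches it, so n = 7.

7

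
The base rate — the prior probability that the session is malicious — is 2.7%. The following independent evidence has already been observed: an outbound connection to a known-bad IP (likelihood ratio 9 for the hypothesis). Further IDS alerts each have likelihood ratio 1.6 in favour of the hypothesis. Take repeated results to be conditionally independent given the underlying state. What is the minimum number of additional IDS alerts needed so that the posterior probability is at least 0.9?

8

Prior odds = 0.027/0.973 = 27/973.
Bayes factor of the evidence already in hand = 9.
Odds after that evidence = (27/973) × 9 = 243/973.
Target odds = 0.9/0.1 = 9.
Need 1.6ⁿ ≥ 9 ÷ (243/973) = 973/27.
1.6⁷ = 2097152/78125 falls short of 973/27 but 1.6⁸ = 16777216/390625 reaches it, so n = 8.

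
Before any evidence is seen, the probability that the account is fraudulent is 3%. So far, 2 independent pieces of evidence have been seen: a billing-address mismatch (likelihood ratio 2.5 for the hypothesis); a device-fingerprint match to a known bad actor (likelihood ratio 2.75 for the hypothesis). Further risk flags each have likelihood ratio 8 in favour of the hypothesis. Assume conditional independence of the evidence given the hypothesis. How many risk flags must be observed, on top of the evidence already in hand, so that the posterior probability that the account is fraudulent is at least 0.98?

Prior odds = 0.03/0.97 = 3/97.
Combined Bayes factor of the evidence already in hand = 2.5 × 2.75 = 6.875.
Odds after that evidence = (3/97) × 6.875 = 165/776.
Target odds = 0.98/0.02 = 49.
Need 8ⁿ ≥ 49 ÷ (165/776) = 38024/165.
8² = 64 falls short of 38024/165 but 8³ = 512 reaches it, so n = 3.

3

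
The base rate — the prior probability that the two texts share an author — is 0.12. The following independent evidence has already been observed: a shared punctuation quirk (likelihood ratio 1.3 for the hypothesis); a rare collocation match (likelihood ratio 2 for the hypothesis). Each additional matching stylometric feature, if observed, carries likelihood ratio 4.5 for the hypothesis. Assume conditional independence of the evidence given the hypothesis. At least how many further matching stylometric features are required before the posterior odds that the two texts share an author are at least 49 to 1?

4

Prior odds = 0.12/0.88 = 3/22.
Combined Bayes factor of the evidence already in hand = 1.3 × 2 = 2.6.
Odds after that evidence = (3/22) × 2.6 = 39/110.
Target odds = 49.
Need 4.5ⁿ ≥ 49 ÷ (39/110) = 5390/39.
4.5³ = 91.125 falls short of 5390/39 but 4.5⁴ = 410.0625 reaches it, so n = 4.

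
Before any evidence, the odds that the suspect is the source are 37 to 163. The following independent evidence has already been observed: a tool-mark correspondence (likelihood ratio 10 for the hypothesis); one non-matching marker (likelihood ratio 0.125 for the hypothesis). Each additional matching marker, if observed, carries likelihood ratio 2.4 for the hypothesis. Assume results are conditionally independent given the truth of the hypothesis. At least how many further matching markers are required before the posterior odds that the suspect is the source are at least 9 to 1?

Prior odds = 37/163.
Combined Bayes factor of the evidence already in hand = 10 × 0.125 = 1.25.
Odds after that evidence = (37/163) × 1.25 = 185/652.
Target odds = 9.
Need 2.4ⁿ ≥ 9 ÷ (185/652) = 5868/185.
2.4³ = 13.824 falls short of 5868/185 but 2.4⁴ = 33.1776 reaches it, so n = 4.

4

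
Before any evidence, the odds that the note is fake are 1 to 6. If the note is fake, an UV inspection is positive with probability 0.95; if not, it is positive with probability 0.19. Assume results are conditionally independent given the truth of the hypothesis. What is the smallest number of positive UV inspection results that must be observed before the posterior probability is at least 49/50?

4

Prior odds = 1/6.
Likelihood ratio of a positive = 0.95/0.19 = 5.
Target posterior odds = 0.98/0.02 = 49.
Need (1/6) × 5ⁿ ≥ 49, i.e. 5ⁿ ≥ 294.
5³ = 125 falls short of 294 but 5⁴ = 625 reaches it, so n = 4.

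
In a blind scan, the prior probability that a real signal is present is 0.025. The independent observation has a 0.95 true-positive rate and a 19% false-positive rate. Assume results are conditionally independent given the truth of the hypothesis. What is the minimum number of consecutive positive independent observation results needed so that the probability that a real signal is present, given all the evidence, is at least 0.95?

Prior odds: 0.025 ÷ 0.975 = 1/39.
Likelihood ratio of a positive result = 0.95/0.19 = 5.
Target odds: 0.95 ÷ 0.05 = 19.
Need (1/39) × 5ⁿ ≥ 19, i.e. 5ⁿ ≥ 741.
5⁴ = 625 falls short of 741 but 5⁵ = 3125 reaches it, so n = 5.

5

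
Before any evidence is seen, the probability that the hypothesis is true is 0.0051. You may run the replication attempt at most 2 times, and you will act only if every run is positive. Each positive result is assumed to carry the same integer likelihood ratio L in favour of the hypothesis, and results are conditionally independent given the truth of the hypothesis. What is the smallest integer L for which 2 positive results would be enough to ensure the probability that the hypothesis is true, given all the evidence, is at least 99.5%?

Prior odds = 0.0051/0.9949 = 51/9949.
Target odds = 0.995/0.005 = 199.
Need L² ≥ 199 ÷ (51/9949) = 1979851/51.
197² = 38809 < 1979851/51 ≤ 39204 = 198², so L = 198.

198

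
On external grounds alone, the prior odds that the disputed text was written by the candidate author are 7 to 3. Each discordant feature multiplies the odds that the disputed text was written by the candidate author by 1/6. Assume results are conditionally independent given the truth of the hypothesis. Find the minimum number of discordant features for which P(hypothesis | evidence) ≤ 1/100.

4

Prior odds = 7/3.
Likelihood ratio per discordant feature = 1/6.
Target posterior odds = 0.01/0.99 = 1/99.
Require (1/6)ⁿ ≤ 1/99 ÷ (7/3) = 1/231.
(1/6)³ = 1/216 is still above 1/231 but (1/6)⁴ = 1/1296 is at or below it, so n = 4.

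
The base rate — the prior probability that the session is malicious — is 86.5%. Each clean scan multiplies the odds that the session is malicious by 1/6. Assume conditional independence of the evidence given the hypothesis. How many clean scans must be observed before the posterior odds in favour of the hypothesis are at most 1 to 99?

Prior odds = 0.865/0.135 = 173/27.
Likelihood ratio per clean scan = 1/6.
Target odds = 1/99.
Require (1/6)ⁿ ≤ 1/99 ÷ (173/27) = 3/1903.
(1/6)³ = 1/216 is still above 3/1903 but (1/6)⁴ = 1/1296 is at or below it, so n = 4.

4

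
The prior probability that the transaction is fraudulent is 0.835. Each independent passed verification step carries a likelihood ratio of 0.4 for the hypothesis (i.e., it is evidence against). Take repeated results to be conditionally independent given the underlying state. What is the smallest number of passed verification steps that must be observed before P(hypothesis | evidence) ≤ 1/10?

5

Prior odds: 0.835 ÷ 0.165 = 167/33.
Likelihood ratio per passed verification step = 0.4.
Target odds: 0.1 ÷ 0.9 = 1/9.
Require 0.4ⁿ ≤ 1/9 ÷ (167/33) = 11/501.
0.4⁴ = 0.0256 is still above 11/501 but 0.4⁵ = 0.01024 is at or below it, so n = 5.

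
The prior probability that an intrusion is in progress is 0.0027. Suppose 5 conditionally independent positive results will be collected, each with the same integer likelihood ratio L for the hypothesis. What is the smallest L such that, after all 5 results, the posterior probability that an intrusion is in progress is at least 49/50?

8

Prior odds = 0.0027/0.9973 = 27/9973.
Target odds = 0.98/0.02 = 49.
Need L⁵ ≥ 49 ÷ (27/9973) = 488677/27.
7⁵ = 16807 < 488677/27 ≤ 32768 = 8⁵, so L = 8.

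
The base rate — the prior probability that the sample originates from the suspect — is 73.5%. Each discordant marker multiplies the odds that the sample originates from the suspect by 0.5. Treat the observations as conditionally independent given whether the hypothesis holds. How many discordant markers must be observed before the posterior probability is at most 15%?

Prior odds = 0.735/0.265 = 147/53.
Likelihood ratio per discordant marker = 0.5.
Target odds: 0.15 ÷ 0.85 = 3/17.
Need (147/53) × 0.5ⁿ ≤ 3/17, i.e. 0.5ⁿ ≤ 53/833.
0.5³ = 0.125 is still above 53/833 but 0.5⁴ = 0.0625 is at or below it, so n = 4.

4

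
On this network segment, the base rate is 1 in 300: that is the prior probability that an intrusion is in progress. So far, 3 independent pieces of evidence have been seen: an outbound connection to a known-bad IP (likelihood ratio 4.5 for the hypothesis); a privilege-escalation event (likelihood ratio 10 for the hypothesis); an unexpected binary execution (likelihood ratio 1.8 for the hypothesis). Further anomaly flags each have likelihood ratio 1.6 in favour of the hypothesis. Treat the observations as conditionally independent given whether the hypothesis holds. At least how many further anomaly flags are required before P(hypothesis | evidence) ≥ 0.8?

Prior odds = (1/300)/(299/300) = 1/299.
Combined Bayes factor of the evidence already in hand = 4.5 × 10 × 1.8 = 81.
Odds after that evidence = (1/299) × 81 = 81/299.
Target odds = 0.8/0.2 = 4.
Need 1.6ⁿ ≥ 4 ÷ (81/299) = 1196/81.
1.6⁵ = 10.48576 falls short of 1196/81 but 1.6⁶ = 262144/15625 reaches it, so n = 6.

6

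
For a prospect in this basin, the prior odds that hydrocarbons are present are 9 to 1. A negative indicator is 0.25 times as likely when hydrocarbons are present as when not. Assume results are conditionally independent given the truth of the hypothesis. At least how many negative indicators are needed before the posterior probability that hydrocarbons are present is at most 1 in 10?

Prior odds = 9.
Likelihood ratio per negative indicator = 0.25.
Target posterior odds = 0.1/0.9 = 1/9.
Need 9 × 0.25ⁿ ≤ 1/9, i.e. 0.25ⁿ ≤ 1/81.
0.25³ = 0.015625 is still above 1/81 but 0.25⁴ = 0.00390625 is at or below it, so n = 4.

4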